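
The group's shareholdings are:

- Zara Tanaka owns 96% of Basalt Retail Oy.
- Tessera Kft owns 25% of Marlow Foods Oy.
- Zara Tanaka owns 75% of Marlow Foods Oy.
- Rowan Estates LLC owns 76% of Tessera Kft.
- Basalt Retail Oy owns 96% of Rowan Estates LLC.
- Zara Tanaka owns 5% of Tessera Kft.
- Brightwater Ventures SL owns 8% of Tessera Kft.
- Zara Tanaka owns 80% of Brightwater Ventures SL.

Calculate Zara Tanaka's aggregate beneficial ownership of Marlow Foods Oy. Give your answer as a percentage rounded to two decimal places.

Zara reaches Marlow along 4 paths.
Via Basalt → Rowan → Tessera: 96% × 96% × 76% × 25% = 17.5104%.
Via Tessera: 5% × 25% = 1.25%.
Via Brightwater → Tessera: 80% × 8% × 25% = 1.6%.
Direct stake: 75% = 75%.
Total: 17.5104% + 1.25% + 1.6% + 75% = 95.3604%.
Rounded: 95.36%.

95.36%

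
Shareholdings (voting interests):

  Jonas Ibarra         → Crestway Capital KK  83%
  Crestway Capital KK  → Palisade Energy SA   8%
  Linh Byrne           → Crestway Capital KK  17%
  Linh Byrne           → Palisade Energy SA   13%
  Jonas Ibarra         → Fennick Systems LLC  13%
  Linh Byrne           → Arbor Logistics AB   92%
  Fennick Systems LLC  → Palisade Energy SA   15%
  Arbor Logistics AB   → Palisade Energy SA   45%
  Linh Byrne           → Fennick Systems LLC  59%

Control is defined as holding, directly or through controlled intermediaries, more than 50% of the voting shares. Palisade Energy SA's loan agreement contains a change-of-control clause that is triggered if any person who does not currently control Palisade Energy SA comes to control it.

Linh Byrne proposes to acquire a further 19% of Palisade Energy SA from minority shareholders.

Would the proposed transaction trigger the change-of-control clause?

No

The purchase changes only Linh's holdings, so Linh is the only person who could newly come to control Palisade.
Linh holds 92% of Arbor, so Linh controls Arbor.
Linh holds 59% of Fennick, so Linh controls Fennick.
Fennick and Arbor and Linh together hold 15% + 45% + 13% = 73% of Palisade, so Linh controls Palisade.
So Linh already controls Palisade before the transaction.
After the purchase, Linh's direct stake in Palisade rises to 13% + 19% = 32%.
Linh controlled Palisade already, so this is not a new person acquiring control; every other person's position is unchanged or reduced.
No new person acquires control, so the clause is not triggered.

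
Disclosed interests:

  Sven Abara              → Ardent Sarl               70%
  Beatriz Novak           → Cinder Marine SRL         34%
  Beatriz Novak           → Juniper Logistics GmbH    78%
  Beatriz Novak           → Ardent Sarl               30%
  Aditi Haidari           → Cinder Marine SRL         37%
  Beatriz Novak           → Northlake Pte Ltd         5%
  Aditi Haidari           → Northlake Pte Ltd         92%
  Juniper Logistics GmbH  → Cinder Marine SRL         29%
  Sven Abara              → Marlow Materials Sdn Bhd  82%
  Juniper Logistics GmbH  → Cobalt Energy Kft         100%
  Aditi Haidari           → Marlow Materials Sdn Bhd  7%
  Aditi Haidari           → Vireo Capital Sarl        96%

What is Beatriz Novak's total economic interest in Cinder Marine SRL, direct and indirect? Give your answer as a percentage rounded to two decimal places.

56.62%

Beatriz reaches Cinder along 2 paths.
Via Juniper: 78% × 29% = 22.62%.
Direct stake: 34% = 34%.
Total: 22.62% + 34% = 56.62%.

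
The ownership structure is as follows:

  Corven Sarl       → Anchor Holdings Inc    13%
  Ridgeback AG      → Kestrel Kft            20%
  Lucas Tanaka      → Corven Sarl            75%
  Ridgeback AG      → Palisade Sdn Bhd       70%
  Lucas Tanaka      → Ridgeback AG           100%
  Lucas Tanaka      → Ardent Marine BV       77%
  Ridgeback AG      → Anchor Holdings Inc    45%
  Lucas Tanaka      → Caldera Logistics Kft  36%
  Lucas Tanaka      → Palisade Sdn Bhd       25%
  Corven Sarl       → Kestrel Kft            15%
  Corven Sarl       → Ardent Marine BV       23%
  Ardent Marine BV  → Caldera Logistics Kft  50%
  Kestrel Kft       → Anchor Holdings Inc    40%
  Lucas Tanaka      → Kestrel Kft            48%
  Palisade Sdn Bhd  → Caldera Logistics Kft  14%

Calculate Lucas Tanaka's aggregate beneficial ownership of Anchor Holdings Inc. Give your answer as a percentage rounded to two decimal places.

86.45%

Lucas reaches Anchor along 5 paths.
Via Corven: 75% × 13% = 9.75%.
Via Kestrel: 48% × 40% = 19.2%.
Via Corven → Kestrel: 75% × 15% × 40% = 4.5%.
Via Ridgeback → Kestrel: 100% × 20% × 40% = 8%.
Via Ridgeback: 100% × 45% = 45%.
Total: 9.75% + 19.2% + 4.5% + 8% + 45% = 86.45%.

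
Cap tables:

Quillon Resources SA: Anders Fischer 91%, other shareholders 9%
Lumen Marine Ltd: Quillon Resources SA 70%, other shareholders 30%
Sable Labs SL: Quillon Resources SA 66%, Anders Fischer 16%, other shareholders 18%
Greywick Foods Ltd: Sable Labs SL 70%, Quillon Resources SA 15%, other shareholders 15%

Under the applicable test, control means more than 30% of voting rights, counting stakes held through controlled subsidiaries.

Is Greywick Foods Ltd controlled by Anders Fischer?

Anders holds 91% of Quillon, so Anders controls Quillon.
Quillon and Anders together hold 66% + 16% = 82% of Sable, so Anders controls Sable.
Sable and Quillon together hold 70% + 15% = 85% of Greywick, so Anders controls Greywick.

Yes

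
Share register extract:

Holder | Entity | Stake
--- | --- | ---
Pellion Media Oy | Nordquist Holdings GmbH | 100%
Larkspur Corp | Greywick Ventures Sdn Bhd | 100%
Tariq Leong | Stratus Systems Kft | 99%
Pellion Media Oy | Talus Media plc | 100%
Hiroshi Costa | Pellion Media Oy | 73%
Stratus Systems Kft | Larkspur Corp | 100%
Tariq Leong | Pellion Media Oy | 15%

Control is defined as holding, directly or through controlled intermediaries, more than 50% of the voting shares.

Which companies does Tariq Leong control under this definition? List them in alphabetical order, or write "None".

Greywick Ventures Sdn Bhd, Larkspur Corp, Stratus Systems Kft

Tariq holds 99% of Stratus, so Tariq controls Stratus.
Stratus holds 100% of Larkspur, so Tariq controls Larkspur.
Larkspur holds 100% of Greywick, so Tariq controls Greywick.
No other company's threshold is met.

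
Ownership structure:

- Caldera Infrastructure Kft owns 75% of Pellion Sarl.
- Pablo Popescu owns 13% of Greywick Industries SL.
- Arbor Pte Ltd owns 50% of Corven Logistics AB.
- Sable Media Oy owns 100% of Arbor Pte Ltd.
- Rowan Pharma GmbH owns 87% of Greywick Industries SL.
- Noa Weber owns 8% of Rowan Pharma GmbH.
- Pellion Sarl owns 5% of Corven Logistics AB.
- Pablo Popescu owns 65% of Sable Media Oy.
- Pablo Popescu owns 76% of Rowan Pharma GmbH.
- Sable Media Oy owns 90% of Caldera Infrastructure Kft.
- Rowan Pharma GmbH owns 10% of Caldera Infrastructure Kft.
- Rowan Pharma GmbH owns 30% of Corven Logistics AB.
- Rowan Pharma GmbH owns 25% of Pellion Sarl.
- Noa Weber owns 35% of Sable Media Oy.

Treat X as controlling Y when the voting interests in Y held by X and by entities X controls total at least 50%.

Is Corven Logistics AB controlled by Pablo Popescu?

Pablo holds 65% of Sable, so Pablo controls Sable.
Sable holds 100% of Arbor, so Pablo controls Arbor.
Pablo holds 76% of Rowan, so Pablo controls Rowan.
Rowan and Sable together hold 10% + 90% = 100% of Caldera, so Pablo controls Caldera.
Rowan and Caldera together hold 25% + 75% = 100% of Pellion, so Pablo controls Pellion.
Arbor and Rowan and Pellion together hold 50% + 30% + 5% = 85% of Corven, so Pablo controls Corven.

Yes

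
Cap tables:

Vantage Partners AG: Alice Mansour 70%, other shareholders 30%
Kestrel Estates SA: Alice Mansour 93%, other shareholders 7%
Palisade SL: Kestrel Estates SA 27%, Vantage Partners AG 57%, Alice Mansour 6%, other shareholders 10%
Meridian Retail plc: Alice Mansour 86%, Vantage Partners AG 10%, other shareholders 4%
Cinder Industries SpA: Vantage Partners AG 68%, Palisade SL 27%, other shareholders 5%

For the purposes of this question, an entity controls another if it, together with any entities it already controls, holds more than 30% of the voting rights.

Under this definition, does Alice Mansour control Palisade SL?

Yes

Alice holds 93% of Kestrel, so Alice controls Kestrel.
Alice holds 70% of Vantage, so Alice controls Vantage.
Kestrel and Vantage and Alice together hold 27% + 57% + 6% = 90% of Palisade, so Alice controls Palisade.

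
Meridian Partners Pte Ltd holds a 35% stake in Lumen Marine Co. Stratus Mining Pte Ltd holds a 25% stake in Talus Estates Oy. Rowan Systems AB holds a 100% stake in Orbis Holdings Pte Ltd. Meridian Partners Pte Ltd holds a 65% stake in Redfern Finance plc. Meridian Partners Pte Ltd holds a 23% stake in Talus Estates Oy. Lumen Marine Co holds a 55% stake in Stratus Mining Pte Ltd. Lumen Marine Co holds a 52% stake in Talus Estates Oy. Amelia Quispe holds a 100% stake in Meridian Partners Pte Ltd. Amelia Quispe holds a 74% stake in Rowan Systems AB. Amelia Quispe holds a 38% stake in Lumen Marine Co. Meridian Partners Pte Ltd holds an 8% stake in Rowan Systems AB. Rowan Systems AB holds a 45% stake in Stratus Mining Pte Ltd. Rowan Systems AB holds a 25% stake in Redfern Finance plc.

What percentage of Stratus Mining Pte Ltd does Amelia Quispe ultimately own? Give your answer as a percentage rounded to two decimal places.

Amelia reaches Stratus along 4 paths.
Via Rowan: 74% × 45% = 33.3%.
Via Meridian → Rowan: 100% × 8% × 45% = 3.6%.
Via Meridian → Lumen: 100% × 35% × 55% = 19.25%.
Via Lumen: 38% × 55% = 20.9%.
Total: 33.3% + 3.6% + 19.25% + 20.9% = 77.05%.

77.05%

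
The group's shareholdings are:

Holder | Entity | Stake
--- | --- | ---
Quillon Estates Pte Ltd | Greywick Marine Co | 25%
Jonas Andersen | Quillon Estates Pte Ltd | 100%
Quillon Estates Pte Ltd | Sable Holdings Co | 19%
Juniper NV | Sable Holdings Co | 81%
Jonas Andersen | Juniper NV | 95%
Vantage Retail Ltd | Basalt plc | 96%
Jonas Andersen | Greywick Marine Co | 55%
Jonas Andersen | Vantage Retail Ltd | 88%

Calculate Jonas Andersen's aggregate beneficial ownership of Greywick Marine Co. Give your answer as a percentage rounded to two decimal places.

Jonas reaches Greywick along 2 paths.
Direct stake: 55% = 55%.
Via Quillon: 100% × 25% = 25%.
Total: 55% + 25% = 80%.
Rounded: 80.00%.

80.00%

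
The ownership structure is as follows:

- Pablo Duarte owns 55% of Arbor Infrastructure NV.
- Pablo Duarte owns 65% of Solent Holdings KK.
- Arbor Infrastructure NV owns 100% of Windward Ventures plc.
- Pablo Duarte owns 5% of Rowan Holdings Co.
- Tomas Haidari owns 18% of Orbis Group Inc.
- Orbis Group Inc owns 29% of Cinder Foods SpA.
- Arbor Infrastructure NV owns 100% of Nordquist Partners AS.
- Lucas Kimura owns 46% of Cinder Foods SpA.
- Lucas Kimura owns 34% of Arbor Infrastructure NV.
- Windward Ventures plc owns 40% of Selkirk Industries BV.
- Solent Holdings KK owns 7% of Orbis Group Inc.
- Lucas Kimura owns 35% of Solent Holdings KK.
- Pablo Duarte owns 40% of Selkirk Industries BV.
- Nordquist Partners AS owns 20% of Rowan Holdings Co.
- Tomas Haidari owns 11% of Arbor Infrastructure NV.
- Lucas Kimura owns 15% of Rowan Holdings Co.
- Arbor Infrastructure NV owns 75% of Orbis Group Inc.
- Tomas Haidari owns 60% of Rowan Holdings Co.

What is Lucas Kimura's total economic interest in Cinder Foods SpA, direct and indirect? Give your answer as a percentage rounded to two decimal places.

54.11%

Lucas reaches Cinder along 3 paths.
Via Solent → Orbis: 35% × 7% × 29% = 0.7105%.
Via Arbor → Orbis: 34% × 75% × 29% = 7.395%.
Direct stake: 46% = 46%.
Total: 0.7105% + 7.395% + 46% = 54.1055%.
Rounded: 54.11%.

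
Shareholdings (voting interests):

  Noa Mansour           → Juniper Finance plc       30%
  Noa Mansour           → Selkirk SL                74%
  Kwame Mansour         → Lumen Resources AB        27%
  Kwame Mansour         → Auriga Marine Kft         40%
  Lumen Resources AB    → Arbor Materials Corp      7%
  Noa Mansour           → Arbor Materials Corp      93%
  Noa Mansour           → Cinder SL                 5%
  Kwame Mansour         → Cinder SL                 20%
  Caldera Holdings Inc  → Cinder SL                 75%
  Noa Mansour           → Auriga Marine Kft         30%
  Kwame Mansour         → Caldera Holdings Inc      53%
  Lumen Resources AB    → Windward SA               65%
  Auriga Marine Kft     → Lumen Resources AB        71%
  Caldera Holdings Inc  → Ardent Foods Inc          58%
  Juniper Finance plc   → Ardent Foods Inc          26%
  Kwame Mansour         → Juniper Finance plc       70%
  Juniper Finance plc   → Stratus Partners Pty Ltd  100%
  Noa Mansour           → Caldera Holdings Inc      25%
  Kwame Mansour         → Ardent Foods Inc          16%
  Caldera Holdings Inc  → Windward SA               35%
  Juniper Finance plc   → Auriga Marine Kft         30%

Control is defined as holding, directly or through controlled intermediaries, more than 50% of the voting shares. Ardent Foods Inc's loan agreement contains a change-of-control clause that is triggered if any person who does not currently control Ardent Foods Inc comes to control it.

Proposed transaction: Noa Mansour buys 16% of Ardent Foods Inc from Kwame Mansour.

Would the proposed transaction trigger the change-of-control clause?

No

The purchase adds only to Noa's holdings (Kwame's stake shrinks), so Noa is the only person who could newly come to control Ardent.
Noa holds 93% of Arbor, so Noa controls Arbor.
Noa holds 74% of Selkirk, so Noa controls Selkirk.
Neither Noa nor any entity Noa controls holds any voting interest in Ardent.
So before the transaction, Noa does not control Ardent.
After the purchase, Noa holds 16% of Ardent directly, and Kwame's stake falls to 0%.
After the transaction, Noa's side holds 16% of Ardent, not > 50%, so Noa still does not control Ardent.
No new person acquires control, so the clause is not triggered.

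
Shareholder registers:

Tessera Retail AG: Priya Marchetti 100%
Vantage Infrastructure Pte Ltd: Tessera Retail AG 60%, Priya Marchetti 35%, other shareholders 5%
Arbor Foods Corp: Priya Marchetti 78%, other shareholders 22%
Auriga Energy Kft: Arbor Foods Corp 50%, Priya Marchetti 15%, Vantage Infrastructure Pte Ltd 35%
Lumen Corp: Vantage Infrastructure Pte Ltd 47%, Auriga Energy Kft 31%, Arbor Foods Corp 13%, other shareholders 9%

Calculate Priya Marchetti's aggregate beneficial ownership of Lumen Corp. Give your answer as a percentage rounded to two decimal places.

Priya reaches Lumen along 7 paths.
Via Tessera → Vantage: 100% × 60% × 47% = 28.2%.
Via Vantage: 35% × 47% = 16.45%.
Via Arbor → Auriga: 78% × 50% × 31% = 12.09%.
Via Auriga: 15% × 31% = 4.65%.
Via Tessera → Vantage → Auriga: 100% × 60% × 35% × 31% = 6.51%.
Via Vantage → Auriga: 35% × 35% × 31% = 3.7975%.
Via Arbor: 78% × 13% = 10.14%.
Total: 28.2% + 16.45% + 12.09% + 4.65% + 6.51% + 3.7975% + 10.14% = 81.8375%.
Rounded: 81.84%.

81.84%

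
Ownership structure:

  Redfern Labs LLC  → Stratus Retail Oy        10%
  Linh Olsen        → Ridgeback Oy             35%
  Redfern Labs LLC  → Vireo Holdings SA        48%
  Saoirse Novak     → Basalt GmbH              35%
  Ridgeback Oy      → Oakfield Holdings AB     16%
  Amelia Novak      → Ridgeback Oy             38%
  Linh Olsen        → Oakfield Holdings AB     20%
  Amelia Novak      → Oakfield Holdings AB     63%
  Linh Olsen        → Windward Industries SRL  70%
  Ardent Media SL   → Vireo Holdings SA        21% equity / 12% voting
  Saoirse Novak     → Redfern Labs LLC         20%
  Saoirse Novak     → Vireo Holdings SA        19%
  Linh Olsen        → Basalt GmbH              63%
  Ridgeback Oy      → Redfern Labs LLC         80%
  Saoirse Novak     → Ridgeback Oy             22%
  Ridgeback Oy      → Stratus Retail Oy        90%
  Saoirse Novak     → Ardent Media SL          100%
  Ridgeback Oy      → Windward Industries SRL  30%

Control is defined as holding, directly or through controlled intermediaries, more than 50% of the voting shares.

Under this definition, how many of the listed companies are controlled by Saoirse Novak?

Saoirse holds 100% of Ardent, so Saoirse controls Ardent.
No other company's threshold is met.
Saoirse controls 1 company.

1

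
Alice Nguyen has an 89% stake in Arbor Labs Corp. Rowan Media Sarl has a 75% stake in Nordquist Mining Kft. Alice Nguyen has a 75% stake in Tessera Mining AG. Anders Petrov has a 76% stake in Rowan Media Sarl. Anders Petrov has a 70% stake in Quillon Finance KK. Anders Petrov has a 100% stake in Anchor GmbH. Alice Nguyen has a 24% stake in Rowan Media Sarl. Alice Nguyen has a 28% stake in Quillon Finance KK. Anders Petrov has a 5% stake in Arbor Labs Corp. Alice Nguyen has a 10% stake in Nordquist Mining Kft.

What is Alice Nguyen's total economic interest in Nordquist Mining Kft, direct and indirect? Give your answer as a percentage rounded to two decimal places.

28.00%

Alice reaches Nordquist along 2 paths.
Via Rowan: 24% × 75% = 18%.
Direct stake: 10% = 10%.
Total: 18% + 10% = 28%.
Rounded: 28.00%.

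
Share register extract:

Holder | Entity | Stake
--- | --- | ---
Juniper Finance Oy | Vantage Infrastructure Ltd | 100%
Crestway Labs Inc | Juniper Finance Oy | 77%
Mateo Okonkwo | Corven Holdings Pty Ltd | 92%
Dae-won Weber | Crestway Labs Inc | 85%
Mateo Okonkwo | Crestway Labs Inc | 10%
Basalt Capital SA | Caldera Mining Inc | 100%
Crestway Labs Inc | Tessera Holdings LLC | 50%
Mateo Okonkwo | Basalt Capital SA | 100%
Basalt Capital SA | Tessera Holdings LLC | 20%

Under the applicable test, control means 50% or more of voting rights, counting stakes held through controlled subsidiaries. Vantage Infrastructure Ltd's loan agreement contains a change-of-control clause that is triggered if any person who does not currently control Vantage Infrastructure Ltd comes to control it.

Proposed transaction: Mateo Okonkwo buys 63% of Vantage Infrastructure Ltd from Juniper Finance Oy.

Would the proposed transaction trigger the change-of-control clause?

The purchase adds only to Mateo's holdings (Juniper's stake shrinks), so Mateo is the only person who could newly come to control Vantage.
Mateo holds 100% of Basalt, so Mateo controls Basalt.
Basalt holds 100% of Caldera, so Mateo controls Caldera.
Mateo holds 92% of Corven, so Mateo controls Corven.
Neither Mateo nor any entity Mateo controls holds any voting interest in Vantage.
So before the transaction, Mateo does not control Vantage.
After the purchase, Mateo holds 63% of Vantage directly, and Juniper's stake falls to 37%.
Mateo holds 63% of Vantage, so Mateo controls Vantage.
Mateo did not control Vantage before and does after, so the clause is triggered.

Yes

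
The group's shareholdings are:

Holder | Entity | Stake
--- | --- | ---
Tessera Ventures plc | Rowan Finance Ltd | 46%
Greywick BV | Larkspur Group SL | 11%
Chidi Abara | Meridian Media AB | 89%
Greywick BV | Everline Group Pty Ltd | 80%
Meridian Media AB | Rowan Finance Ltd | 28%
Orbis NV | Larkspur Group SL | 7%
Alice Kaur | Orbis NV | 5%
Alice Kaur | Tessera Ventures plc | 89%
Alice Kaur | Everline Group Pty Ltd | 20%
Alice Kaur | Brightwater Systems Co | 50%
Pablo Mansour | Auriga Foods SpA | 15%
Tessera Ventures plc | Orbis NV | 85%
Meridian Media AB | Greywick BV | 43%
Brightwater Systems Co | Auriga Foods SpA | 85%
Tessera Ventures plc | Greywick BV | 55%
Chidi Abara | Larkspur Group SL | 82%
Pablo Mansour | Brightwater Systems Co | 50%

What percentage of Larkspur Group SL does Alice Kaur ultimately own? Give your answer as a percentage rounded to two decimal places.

Alice reaches Larkspur along 3 paths.
Via Tessera → Greywick: 89% × 55% × 11% = 5.3845%.
Via Tessera → Orbis: 89% × 85% × 7% = 5.2955%.
Via Orbis: 5% × 7% = 0.35%.
Total: 5.3845% + 5.2955% + 0.35% = 11.03%.

11.03%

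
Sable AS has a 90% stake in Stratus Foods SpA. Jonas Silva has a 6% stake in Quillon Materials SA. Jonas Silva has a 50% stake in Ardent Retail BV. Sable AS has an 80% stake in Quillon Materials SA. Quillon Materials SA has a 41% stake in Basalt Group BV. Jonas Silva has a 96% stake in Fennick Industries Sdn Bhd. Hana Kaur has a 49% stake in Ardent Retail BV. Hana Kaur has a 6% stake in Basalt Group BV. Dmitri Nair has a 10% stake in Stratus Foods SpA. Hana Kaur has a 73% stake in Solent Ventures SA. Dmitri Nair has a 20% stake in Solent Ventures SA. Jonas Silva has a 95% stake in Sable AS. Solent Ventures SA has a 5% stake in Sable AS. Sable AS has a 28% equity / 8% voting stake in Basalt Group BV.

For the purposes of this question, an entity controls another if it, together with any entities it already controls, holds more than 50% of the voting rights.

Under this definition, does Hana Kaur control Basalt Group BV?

Hana holds 73% of Solent, so Hana controls Solent.
In Basalt, Hana's side holds only 6%, not > 50%.
So Hana does not control Basalt.

No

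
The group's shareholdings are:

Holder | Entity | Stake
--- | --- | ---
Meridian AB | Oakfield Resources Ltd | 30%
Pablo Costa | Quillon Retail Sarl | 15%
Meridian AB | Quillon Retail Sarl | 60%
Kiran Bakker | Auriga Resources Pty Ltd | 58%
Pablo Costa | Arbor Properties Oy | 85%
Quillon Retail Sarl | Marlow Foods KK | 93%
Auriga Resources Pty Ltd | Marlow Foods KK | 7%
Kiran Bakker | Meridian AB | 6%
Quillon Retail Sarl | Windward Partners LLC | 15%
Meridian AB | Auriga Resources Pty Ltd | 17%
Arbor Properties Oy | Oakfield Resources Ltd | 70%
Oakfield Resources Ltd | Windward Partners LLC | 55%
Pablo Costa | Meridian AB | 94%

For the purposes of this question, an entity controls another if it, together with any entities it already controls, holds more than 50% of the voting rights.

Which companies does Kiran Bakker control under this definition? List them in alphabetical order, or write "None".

Kiran holds 58% of Auriga, so Kiran controls Auriga.
No other company's threshold is met.

Auriga Resources Pty Ltd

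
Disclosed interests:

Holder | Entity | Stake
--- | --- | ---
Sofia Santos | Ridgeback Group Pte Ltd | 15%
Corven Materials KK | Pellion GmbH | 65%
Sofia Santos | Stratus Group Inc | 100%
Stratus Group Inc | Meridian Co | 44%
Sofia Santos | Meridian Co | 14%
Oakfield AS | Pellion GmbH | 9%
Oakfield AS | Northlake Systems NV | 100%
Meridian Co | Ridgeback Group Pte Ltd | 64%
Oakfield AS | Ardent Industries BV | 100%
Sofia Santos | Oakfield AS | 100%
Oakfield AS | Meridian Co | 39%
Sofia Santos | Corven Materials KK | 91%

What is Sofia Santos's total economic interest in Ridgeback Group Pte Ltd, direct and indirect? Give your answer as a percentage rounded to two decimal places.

Sofia reaches Ridgeback along 4 paths.
Via Stratus → Meridian: 100% × 44% × 64% = 28.16%.
Via Oakfield → Meridian: 100% × 39% × 64% = 24.96%.
Via Meridian: 14% × 64% = 8.96%.
Direct stake: 15% = 15%.
Total: 28.16% + 24.96% + 8.96% + 15% = 77.08%.

77.08%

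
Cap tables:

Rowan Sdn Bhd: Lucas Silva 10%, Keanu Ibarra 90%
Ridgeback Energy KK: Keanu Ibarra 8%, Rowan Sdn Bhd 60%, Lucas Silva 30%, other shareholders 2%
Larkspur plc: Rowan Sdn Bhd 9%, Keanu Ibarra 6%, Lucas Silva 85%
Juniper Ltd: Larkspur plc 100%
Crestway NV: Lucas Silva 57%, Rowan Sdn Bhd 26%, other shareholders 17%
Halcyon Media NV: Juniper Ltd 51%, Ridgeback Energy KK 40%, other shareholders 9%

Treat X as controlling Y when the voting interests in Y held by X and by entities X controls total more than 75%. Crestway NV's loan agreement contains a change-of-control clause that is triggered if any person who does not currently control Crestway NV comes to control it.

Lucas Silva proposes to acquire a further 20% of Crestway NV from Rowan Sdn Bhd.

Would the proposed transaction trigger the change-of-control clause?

Yes

The purchase adds only to Lucas's holdings (Rowan's stake shrinks), so Lucas is the only person who could newly come to control Crestway.
Lucas holds 85% of Larkspur, so Lucas controls Larkspur.
Larkspur holds 100% of Juniper, so Lucas controls Juniper.
In Crestway, Lucas's side holds only 57%, not > 75%.
So before the transaction, Lucas does not control Crestway.
After the purchase, Lucas's direct stake in Crestway rises to 57% + 20% = 77%, and Rowan's stake falls to 6%.
Lucas holds 77% of Crestway, so Lucas controls Crestway.
Lucas did not control Crestway before and does after, so the clause is triggered.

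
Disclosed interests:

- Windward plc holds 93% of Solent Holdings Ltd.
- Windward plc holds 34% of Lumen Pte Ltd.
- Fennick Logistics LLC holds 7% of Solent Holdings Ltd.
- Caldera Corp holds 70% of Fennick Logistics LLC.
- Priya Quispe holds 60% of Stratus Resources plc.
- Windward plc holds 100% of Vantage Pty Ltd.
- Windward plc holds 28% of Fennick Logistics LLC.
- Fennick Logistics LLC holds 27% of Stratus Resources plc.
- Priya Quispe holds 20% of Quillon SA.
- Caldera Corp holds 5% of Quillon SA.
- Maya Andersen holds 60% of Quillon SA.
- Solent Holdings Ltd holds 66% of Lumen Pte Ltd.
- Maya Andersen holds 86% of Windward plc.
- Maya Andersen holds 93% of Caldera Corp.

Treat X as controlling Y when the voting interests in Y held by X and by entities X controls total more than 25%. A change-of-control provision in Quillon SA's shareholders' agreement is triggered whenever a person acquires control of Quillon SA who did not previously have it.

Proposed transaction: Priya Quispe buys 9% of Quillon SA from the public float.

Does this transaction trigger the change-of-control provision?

Yes

The purchase changes only Priya's holdings, so Priya is the only person who could newly come to control Quillon.
Priya holds 60% of Stratus, so Priya controls Stratus.
In Quillon, Priya's side holds only 20%, not > 25%.
So before the transaction, Priya does not control Quillon.
After the purchase, Priya's direct stake in Quillon rises to 20% + 9% = 29%.
Priya holds 29% of Quillon, so Priya controls Quillon.
Priya did not control Quillon before and does after, so the clause is triggered.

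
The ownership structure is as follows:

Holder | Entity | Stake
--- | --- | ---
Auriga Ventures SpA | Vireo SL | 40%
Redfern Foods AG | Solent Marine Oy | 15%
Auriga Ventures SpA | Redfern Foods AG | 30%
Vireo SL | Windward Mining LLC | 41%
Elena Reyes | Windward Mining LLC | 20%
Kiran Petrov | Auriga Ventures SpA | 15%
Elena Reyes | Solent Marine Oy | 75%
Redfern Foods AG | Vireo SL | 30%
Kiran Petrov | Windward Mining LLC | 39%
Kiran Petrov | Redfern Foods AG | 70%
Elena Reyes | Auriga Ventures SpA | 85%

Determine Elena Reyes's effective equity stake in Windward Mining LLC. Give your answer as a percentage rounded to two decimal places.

37.08%

Elena reaches Windward along 3 paths.
Direct stake: 20% = 20%.
Via Auriga → Redfern → Vireo: 85% × 30% × 30% × 41% = 3.1365%.
Via Auriga → Vireo: 85% × 40% × 41% = 13.94%.
Total: 20% + 3.1365% + 13.94% = 37.0765%.
Rounded: 37.08%.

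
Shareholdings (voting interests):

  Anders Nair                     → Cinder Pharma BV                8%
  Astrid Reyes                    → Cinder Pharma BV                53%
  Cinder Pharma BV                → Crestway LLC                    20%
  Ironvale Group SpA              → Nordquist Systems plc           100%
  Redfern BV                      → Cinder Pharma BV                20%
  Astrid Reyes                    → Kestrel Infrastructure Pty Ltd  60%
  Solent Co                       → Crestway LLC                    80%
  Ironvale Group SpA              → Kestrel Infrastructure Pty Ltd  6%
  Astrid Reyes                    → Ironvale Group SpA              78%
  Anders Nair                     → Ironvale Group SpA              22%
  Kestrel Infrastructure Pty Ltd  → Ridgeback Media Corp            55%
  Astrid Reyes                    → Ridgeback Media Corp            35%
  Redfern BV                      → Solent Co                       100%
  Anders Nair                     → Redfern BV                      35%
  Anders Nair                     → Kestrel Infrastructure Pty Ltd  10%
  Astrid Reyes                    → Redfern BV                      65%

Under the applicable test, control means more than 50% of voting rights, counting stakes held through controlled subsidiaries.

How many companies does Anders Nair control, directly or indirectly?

0

Anders's largest direct stake is 35% in Redfern, which does not meet the threshold.
Anders controls 0 companies.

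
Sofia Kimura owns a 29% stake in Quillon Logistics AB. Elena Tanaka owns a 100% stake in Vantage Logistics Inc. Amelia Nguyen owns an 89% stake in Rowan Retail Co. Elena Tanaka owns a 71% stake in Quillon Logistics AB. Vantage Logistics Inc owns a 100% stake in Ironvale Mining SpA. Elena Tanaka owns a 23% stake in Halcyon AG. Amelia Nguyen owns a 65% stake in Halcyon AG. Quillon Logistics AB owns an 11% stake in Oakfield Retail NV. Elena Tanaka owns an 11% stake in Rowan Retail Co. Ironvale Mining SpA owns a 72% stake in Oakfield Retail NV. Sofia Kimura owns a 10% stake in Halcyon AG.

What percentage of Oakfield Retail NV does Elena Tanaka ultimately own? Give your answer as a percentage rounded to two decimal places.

79.81%

Elena reaches Oakfield along 2 paths.
Via Vantage → Ironvale: 100% × 100% × 72% = 72%.
Via Quillon: 71% × 11% = 7.81%.
Total: 72% + 7.81% = 79.81%.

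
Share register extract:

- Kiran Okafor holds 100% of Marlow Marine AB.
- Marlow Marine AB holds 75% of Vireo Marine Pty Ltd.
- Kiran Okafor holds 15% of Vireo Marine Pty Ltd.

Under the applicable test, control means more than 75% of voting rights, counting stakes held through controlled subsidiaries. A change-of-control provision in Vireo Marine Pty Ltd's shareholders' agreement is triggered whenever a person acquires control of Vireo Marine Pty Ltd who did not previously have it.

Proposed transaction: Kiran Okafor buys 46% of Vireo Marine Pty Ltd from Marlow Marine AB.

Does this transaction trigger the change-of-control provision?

No

The purchase adds only to Kiran's holdings (Marlow's stake shrinks), so Kiran is the only person who could newly come to control Vireo.
Kiran holds 100% of Marlow, so Kiran controls Marlow.
Kiran and Marlow together hold 15% + 75% = 90% of Vireo, so Kiran controls Vireo.
So Kiran already controls Vireo before the transaction.
After the purchase, Kiran's direct stake in Vireo rises to 15% + 46% = 61%, and Marlow's stake falls to 29%.
Kiran controlled Vireo already, so this is not a new person acquiring control; every other person's position is unchanged or reduced.
No new person acquires control, so the clause is not triggered.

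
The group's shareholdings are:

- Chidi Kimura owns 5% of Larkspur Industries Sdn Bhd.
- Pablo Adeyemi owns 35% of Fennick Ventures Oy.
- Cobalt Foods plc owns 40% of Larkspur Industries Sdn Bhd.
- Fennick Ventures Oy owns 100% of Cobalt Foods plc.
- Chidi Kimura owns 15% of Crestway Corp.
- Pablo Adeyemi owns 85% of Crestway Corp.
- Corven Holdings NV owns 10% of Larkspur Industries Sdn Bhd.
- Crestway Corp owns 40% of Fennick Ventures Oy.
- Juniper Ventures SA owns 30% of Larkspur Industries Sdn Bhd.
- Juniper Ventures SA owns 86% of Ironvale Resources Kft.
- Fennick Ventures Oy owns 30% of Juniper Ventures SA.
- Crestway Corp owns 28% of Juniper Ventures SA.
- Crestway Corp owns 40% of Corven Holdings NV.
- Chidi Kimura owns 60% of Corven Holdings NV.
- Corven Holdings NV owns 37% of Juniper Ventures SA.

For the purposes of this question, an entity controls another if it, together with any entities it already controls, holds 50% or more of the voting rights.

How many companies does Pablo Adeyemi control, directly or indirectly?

6

Pablo holds 85% of Crestway, so Pablo controls Crestway.
Pablo and Crestway together hold 35% + 40% = 75% of Fennick, so Pablo controls Fennick.
Fennick and Crestway together hold 30% + 28% = 58% of Juniper, so Pablo controls Juniper.
Fennick holds 100% of Cobalt, so Pablo controls Cobalt.
Cobalt and Juniper together hold 40% + 30% = 70% of Larkspur, so Pablo controls Larkspur.
Juniper holds 86% of Ironvale, so Pablo controls Ironvale.
No other company's threshold is met.
Pablo controls 6 companies.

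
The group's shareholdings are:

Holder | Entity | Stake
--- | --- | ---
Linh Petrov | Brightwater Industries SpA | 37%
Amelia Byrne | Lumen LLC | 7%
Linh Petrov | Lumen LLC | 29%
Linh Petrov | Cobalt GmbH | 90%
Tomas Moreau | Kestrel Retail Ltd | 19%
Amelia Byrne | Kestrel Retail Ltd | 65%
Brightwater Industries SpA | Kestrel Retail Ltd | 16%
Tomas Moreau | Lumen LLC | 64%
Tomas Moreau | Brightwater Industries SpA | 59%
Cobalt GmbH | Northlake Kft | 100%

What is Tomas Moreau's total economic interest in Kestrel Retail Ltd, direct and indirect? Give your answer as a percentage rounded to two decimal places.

28.44%

Tomas reaches Kestrel along 2 paths.
Via Brightwater: 59% × 16% = 9.44%.
Direct stake: 19% = 19%.
Total: 9.44% + 19% = 28.44%.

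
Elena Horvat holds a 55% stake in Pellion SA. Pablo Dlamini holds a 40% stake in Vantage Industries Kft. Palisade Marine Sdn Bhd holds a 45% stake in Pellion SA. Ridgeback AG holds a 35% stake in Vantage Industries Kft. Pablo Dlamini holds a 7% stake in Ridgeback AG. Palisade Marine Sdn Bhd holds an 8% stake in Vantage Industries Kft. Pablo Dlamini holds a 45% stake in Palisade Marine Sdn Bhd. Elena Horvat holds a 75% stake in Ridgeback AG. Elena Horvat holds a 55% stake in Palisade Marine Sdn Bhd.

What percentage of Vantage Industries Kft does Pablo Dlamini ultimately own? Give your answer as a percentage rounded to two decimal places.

46.05%

Pablo reaches Vantage along 3 paths.
Via Ridgeback: 7% × 35% = 2.45%.
Direct stake: 40% = 40%.
Via Palisade: 45% × 8% = 3.6%.
Total: 2.45% + 40% + 3.6% = 46.05%.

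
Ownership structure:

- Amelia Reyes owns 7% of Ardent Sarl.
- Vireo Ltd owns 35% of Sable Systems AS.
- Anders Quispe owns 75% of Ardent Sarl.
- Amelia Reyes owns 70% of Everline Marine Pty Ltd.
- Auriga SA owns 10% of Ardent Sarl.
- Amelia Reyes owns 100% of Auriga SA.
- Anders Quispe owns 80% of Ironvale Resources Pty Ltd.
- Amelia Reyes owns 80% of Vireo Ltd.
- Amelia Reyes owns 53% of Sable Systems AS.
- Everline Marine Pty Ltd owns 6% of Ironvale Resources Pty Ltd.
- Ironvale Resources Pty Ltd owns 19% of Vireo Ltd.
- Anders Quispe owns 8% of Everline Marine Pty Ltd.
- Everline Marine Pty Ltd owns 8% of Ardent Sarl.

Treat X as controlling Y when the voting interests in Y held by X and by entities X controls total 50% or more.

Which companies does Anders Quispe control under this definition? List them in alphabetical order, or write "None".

Ardent Sarl, Ironvale Resources Pty Ltd

Anders holds 75% of Ardent, so Anders controls Ardent.
Anders holds 80% of Ironvale, so Anders controls Ironvale.
No other company's threshold is met.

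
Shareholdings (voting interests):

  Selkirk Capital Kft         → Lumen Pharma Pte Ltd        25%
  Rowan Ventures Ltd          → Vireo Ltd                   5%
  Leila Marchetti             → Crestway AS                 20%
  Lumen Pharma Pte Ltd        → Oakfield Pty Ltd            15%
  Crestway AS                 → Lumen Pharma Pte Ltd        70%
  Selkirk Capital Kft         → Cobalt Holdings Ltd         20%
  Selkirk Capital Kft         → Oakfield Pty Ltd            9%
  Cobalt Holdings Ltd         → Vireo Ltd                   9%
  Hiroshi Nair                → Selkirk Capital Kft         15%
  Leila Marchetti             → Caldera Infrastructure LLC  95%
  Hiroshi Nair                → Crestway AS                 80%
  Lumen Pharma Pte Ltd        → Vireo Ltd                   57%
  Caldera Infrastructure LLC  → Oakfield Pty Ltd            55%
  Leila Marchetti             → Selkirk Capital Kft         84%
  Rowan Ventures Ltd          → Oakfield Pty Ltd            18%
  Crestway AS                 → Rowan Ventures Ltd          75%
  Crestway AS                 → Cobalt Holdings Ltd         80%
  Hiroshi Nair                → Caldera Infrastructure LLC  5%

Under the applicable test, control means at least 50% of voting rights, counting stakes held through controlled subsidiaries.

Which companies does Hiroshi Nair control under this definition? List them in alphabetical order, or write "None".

Cobalt Holdings Ltd, Crestway AS, Lumen Pharma Pte Ltd, Rowan Ventures Ltd, Vireo Ltd

Hiroshi holds 80% of Crestway, so Hiroshi controls Crestway.
Crestway holds 75% of Rowan, so Hiroshi controls Rowan.
Crestway holds 70% of Lumen, so Hiroshi controls Lumen.
Crestway holds 80% of Cobalt, so Hiroshi controls Cobalt.
Cobalt and Lumen and Rowan together hold 9% + 57% + 5% = 71% of Vireo, so Hiroshi controls Vireo.
No other company's threshold is met.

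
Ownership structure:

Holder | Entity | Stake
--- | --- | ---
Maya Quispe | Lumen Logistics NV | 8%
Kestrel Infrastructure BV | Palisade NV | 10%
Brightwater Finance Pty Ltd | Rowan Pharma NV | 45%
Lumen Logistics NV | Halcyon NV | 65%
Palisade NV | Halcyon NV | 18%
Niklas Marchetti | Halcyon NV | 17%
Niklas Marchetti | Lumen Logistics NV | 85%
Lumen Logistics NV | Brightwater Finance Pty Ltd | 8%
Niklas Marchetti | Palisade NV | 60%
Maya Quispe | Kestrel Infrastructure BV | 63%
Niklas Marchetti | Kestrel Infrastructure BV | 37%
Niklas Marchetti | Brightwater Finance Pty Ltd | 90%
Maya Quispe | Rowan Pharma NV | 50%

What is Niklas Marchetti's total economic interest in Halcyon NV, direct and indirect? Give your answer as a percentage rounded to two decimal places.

83.72%

Niklas reaches Halcyon along 4 paths.
Direct stake: 17% = 17%.
Via Palisade: 60% × 18% = 10.8%.
Via Kestrel → Palisade: 37% × 10% × 18% = 0.666%.
Via Lumen: 85% × 65% = 55.25%.
Total: 17% + 10.8% + 0.666% + 55.25% = 83.716%.
Rounded: 83.72%.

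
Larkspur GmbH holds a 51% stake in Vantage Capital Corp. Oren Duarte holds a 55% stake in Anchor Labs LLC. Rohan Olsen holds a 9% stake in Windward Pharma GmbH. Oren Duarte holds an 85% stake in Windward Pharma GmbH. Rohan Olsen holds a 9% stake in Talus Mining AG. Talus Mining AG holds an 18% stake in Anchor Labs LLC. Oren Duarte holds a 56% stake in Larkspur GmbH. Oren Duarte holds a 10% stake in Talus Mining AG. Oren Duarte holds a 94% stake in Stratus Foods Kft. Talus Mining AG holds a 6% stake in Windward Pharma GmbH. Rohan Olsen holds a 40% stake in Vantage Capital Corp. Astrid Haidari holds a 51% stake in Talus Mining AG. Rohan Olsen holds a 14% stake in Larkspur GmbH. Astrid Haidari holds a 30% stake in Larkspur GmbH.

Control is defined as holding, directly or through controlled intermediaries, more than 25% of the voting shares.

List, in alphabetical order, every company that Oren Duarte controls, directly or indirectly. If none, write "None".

Oren holds 56% of Larkspur, so Oren controls Larkspur.
Oren holds 94% of Stratus, so Oren controls Stratus.
Larkspur holds 51% of Vantage, so Oren controls Vantage.
Oren holds 55% of Anchor, so Oren controls Anchor.
Oren holds 85% of Windward, so Oren controls Windward.
No other company's threshold is met.

Anchor Labs LLC, Larkspur GmbH, Stratus Foods Kft, Vantage Capital Corp, Windward Pharma GmbH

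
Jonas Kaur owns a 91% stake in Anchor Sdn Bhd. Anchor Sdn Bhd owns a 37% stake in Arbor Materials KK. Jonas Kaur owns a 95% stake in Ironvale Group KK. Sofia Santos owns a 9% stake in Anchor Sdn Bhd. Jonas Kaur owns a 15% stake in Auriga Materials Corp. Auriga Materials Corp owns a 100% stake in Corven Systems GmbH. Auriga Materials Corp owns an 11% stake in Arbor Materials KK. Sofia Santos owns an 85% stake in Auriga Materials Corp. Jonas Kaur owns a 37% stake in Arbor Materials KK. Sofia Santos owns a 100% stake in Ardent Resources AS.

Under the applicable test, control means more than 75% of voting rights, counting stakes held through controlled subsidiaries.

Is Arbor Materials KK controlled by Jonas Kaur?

No

Jonas holds 91% of Anchor, so Jonas controls Anchor.
Jonas holds 95% of Ironvale, so Jonas controls Ironvale.
In Arbor, Jonas's side holds only 37% + 37% = 74%, not > 75%.
So Jonas does not control Arbor.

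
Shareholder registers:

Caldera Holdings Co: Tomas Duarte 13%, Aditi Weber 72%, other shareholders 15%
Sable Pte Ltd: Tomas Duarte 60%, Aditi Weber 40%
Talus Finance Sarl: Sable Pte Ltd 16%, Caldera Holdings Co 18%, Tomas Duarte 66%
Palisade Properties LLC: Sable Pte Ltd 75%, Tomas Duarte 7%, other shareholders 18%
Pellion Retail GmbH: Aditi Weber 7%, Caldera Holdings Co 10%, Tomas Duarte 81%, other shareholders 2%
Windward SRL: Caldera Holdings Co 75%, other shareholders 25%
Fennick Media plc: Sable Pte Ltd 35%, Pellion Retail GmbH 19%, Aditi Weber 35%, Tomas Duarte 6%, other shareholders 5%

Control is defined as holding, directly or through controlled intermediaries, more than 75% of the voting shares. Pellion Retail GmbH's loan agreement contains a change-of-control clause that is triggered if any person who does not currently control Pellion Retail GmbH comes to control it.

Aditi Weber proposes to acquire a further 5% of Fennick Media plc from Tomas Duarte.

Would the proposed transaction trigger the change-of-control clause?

No

The purchase adds only to Aditi's holdings (Tomas's stake shrinks), so Aditi is the only person who could newly come to control Pellion.
Aditi's largest direct stake is 72% in Caldera, which does not meet the threshold, so Aditi controls no company.
In Pellion, Aditi's side holds only 7%, not > 75%.
So before the transaction, Aditi does not control Pellion.
After the purchase, Aditi's direct stake in Fennick rises to 35% + 5% = 40%, and Tomas's stake falls to 1%.
Aditi's side now holds 40% of Fennick, not > 75%, so Aditi still does not control Fennick.
After the transaction, Aditi's side holds 7% of Pellion, not > 75%, so Aditi still does not control Pellion.
No new person acquires control, so the clause is not triggered.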